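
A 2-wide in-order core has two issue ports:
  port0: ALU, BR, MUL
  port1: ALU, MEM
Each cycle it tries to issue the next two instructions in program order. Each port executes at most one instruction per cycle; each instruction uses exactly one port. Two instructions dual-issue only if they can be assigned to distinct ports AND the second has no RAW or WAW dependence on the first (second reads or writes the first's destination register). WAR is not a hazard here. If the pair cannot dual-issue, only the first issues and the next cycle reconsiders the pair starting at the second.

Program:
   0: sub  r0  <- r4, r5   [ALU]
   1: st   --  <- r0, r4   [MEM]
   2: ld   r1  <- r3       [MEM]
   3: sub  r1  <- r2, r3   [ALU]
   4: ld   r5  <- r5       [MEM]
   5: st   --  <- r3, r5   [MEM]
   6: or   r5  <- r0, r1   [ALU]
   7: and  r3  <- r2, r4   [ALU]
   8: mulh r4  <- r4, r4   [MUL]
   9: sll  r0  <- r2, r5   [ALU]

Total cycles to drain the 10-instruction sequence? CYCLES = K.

c0: i0 sub  RAW r0
c1: i1 st  no-port MEM/MEM
c2: i2 ld  WAW r1
c3: i3&i4 sub/ld  2-wide
c4: i5&i6 st/or  2-wide
c5: i7&i8 and/mulh  2-wide
c6: i9 sll  tail

CYCLES = 7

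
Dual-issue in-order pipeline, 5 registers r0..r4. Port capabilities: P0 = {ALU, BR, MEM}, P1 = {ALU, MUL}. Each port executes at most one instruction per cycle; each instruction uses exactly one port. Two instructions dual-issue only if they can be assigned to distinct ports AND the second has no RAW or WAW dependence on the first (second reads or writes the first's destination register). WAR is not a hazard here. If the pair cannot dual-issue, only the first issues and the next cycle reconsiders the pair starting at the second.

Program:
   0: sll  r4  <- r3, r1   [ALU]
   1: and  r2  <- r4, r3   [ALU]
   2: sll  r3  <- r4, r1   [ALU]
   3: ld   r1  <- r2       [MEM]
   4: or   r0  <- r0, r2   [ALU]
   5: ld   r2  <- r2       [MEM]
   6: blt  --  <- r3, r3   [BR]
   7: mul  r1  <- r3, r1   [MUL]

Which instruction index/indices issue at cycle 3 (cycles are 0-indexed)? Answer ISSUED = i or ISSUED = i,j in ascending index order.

ISSUED = 5

[0] i0  sll.ALU  -- RAW r4
[1] i1+i2  and.ALU;sll.ALU  -- pair
[2] i3+i4  ld.MEM;or.ALU  -- pair
[3] i5  ld.MEM  -- no-port MEM/BR
[4] i6+i7  blt.BR;mul.MUL  -- pair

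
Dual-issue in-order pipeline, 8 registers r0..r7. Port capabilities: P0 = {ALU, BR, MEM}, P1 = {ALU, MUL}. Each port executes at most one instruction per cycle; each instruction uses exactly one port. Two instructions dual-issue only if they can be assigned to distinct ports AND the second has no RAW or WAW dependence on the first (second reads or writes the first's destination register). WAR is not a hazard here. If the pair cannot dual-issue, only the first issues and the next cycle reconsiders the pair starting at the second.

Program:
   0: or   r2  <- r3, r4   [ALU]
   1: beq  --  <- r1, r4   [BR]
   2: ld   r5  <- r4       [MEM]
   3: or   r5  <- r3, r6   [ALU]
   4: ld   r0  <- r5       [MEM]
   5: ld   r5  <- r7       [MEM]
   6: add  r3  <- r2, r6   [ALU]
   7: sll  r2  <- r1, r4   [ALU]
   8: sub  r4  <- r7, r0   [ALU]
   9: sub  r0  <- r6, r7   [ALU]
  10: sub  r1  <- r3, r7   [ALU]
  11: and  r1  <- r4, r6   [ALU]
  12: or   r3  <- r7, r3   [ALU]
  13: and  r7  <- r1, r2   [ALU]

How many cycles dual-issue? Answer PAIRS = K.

c0: i0,i1 or;beq  pair
c1: i2 ld  WAW r5
c2: i3 or  RAW r5
c3: i4 ld  no-port MEM/MEM
c4: i5,i6 ld;add  pair
c5: i7,i8 sll;sub  pair
c6: i9,i10 sub;sub  pair
c7: i11,i12 and;or  pair
c8: i13 and  tail

PAIRS = 5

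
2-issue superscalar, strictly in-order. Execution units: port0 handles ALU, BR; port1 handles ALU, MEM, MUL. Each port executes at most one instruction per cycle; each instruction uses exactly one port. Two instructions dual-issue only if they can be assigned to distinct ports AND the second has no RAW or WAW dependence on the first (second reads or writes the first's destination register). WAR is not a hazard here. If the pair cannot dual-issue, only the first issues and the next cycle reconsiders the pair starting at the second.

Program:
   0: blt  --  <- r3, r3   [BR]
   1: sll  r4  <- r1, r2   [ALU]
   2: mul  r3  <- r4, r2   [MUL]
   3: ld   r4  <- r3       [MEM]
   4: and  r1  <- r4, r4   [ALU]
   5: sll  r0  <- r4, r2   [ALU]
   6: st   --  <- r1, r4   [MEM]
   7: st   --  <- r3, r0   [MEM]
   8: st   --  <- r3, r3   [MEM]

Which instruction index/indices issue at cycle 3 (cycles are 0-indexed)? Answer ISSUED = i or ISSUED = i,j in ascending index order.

c0: i0/i1 blt.BR/sll.ALU  dual
c1: i2 mul.MUL  no-port MUL/MEM
c2: i3 ld.MEM  RAW r4
c3: i4/i5 and.ALU/sll.ALU  dual
c4: i6 st.MEM  no-port MEM/MEM
c5: i7 st.MEM  no-port MEM/MEM
c6: i8 st.MEM  tail

ISSUED = 4,5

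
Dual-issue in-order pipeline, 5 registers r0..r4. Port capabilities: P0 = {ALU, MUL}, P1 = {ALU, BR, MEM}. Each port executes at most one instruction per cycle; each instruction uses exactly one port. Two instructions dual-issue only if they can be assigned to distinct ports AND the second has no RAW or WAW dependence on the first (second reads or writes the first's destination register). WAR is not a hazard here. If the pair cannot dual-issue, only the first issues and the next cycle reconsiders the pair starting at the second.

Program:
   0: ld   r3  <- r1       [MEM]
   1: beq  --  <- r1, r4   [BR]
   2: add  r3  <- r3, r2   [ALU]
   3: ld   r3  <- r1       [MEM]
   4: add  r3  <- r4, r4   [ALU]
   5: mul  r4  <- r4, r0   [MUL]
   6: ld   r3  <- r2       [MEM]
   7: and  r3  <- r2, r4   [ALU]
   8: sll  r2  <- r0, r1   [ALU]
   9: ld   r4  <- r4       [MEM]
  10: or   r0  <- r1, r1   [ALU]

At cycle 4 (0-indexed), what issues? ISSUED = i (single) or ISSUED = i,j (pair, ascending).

ISSUED = 6

  cy0 -> i0 (ld.MEM) no-port MEM/BR
  cy1 -> i1,i2 (beq.BR/add.ALU) dual
  cy2 -> i3 (ld.MEM) WAW r3
  cy3 -> i4,i5 (add.ALU/mul.MUL) dual
  cy4 -> i6 (ld.MEM) WAW r3
  cy5 -> i7,i8 (and.ALU/sll.ALU) dual
  cy6 -> i9,i10 (ld.MEM/or.ALU) dual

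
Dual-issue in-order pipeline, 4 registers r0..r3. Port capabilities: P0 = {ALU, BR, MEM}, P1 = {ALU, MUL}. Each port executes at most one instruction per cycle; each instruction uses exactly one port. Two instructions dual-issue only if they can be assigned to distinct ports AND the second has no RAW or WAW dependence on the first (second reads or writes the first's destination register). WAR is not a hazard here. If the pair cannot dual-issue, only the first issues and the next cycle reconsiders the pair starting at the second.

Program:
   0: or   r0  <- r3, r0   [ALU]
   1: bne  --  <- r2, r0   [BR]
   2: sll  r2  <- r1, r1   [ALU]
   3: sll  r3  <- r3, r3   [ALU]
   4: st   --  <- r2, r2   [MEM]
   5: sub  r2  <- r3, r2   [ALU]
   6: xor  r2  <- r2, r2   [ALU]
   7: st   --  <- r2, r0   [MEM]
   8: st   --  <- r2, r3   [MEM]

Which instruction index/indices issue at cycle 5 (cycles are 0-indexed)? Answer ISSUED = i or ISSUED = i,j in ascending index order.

0. or @i0  | RAW r0
1. bne;sll @i1,i2  | pair
2. sll;st @i3,i4  | pair
3. sub @i5  | RAW+WAW r2
4. xor @i6  | RAW r2
5. st @i7  | no-port MEM/MEM
6. st @i8  | tail

ISSUED = 7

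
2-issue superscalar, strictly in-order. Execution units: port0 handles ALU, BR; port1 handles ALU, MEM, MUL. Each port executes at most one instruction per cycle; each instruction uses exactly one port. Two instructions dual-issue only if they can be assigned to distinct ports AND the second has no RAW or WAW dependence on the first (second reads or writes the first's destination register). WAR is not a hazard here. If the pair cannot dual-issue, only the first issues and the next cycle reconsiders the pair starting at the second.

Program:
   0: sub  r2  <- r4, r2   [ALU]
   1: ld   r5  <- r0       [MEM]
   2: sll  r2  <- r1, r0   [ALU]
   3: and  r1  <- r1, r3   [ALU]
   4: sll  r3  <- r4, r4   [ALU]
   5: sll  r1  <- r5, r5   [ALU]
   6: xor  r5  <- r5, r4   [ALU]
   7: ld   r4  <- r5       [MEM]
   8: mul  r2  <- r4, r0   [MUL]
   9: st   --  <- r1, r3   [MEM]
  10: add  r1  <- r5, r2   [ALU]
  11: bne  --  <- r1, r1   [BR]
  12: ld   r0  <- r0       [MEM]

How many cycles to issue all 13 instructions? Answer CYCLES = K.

CYCLES = 8

t=0 i0+i1:sub+ld ; pair
t=1 i2+i3:sll+and ; pair
t=2 i4+i5:sll+sll ; pair
t=3 i6:xor ; RAW r5
t=4 i7:ld ; no-port MEM/MUL
t=5 i8:mul ; no-port MUL/MEM
t=6 i9+i10:st+add ; pair
t=7 i11+i12:bne+ld ; pair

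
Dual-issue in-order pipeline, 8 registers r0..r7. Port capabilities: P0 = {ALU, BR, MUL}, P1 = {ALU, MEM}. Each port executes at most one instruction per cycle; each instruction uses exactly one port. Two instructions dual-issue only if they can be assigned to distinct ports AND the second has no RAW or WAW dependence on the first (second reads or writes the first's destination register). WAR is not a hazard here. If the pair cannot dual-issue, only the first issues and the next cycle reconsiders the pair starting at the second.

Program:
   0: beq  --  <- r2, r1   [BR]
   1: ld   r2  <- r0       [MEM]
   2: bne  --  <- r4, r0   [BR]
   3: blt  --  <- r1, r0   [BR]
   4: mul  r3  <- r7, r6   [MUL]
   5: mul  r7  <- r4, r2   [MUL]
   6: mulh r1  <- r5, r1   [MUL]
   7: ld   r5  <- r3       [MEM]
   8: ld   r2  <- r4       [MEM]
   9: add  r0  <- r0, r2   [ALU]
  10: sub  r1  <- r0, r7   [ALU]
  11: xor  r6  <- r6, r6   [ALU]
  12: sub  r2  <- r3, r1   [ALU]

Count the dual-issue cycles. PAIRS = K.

PAIRS = 3

t=0 i0,i1:beq.BR+ld.MEM ; pair
t=1 i2:bne.BR ; no-port BR/BR
t=2 i3:blt.BR ; no-port BR/MUL
t=3 i4:mul.MUL ; no-port MUL/MUL
t=4 i5:mul.MUL ; no-port MUL/MUL
t=5 i6,i7:mulh.MUL+ld.MEM ; pair
t=6 i8:ld.MEM ; RAW r2
t=7 i9:add.ALU ; RAW r0
t=8 i10,i11:sub.ALU+xor.ALU ; pair
t=9 i12:sub.ALU ; tail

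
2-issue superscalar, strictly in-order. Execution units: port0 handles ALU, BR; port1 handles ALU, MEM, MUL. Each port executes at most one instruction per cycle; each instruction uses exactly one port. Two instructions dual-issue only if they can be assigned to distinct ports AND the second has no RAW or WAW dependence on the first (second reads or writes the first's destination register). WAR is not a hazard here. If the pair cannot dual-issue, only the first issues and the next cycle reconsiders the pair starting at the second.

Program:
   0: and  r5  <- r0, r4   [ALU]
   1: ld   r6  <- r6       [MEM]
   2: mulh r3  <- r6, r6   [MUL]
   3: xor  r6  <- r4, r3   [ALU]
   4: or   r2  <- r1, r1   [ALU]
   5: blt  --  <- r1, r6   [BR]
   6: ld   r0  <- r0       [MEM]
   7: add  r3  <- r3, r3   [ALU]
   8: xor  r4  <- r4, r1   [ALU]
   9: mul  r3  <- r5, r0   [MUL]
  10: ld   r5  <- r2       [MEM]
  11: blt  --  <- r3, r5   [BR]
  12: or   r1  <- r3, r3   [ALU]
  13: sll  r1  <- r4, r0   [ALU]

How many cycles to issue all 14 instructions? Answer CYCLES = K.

c0: i0+i1 and+ld  pair
c1: i2 mulh  RAW r3
c2: i3+i4 xor+or  pair
c3: i5+i6 blt+ld  pair
c4: i7+i8 add+xor  pair
c5: i9 mul  no-port MUL/MEM
c6: i10 ld  RAW r5
c7: i11+i12 blt+or  pair
c8: i13 sll  tail

CYCLES = 9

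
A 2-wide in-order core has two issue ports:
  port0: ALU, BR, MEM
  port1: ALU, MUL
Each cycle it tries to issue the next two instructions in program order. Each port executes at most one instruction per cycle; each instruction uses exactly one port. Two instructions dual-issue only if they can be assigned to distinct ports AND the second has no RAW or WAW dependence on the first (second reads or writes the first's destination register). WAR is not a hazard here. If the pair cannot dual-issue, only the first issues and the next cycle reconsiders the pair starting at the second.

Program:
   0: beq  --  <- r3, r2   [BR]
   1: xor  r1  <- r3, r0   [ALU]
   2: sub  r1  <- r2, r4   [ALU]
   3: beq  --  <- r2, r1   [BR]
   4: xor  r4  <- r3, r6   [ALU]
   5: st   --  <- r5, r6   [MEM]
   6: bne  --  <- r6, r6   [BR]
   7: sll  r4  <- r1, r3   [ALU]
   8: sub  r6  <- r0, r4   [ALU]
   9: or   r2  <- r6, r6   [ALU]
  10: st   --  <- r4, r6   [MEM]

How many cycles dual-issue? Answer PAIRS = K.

t=0 i0,i1:beq.BR/xor.ALU ; dual
t=1 i2:sub.ALU ; RAW r1
t=2 i3,i4:beq.BR/xor.ALU ; dual
t=3 i5:st.MEM ; no-port MEM/BR
t=4 i6,i7:bne.BR/sll.ALU ; dual
t=5 i8:sub.ALU ; RAW r6
t=6 i9,i10:or.ALU/st.MEM ; dual

PAIRS = 4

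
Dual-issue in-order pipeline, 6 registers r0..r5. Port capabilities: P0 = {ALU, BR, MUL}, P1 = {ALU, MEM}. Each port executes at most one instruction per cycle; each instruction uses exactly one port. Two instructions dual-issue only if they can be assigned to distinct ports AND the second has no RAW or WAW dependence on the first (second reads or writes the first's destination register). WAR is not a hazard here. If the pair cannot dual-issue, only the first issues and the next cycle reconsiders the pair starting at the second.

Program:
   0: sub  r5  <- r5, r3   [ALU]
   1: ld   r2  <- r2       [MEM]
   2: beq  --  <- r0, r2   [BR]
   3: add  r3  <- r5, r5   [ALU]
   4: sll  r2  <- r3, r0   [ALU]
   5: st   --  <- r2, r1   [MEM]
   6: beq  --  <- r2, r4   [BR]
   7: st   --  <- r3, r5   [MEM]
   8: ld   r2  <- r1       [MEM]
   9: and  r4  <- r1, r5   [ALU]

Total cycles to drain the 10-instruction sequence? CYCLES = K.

  cy0 -> i0+i1 (sub.ALU ld.MEM) 2-wide
  cy1 -> i2+i3 (beq.BR add.ALU) 2-wide
  cy2 -> i4 (sll.ALU) RAW r2
  cy3 -> i5+i6 (st.MEM beq.BR) 2-wide
  cy4 -> i7 (st.MEM) no-port MEM/MEM
  cy5 -> i8+i9 (ld.MEM and.ALU) 2-wide

CYCLES = 6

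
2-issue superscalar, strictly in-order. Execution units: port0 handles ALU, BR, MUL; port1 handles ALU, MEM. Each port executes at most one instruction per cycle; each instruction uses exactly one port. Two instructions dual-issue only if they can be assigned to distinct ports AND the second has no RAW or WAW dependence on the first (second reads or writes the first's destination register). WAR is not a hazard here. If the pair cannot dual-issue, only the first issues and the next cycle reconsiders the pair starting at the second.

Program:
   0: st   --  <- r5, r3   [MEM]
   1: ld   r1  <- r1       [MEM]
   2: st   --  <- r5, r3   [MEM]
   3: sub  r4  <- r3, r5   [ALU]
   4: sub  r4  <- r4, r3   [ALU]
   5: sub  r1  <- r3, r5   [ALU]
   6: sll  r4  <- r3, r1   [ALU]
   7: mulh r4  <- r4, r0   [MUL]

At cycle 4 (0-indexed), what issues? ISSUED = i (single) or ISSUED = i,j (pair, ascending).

[0] i0  st  -- no-port MEM/MEM
[1] i1  ld  -- no-port MEM/MEM
[2] i2&i3  st;sub  -- 2-wide
[3] i4&i5  sub;sub  -- 2-wide
[4] i6  sll  -- RAW+WAW r4
[5] i7  mulh  -- tail

ISSUED = 6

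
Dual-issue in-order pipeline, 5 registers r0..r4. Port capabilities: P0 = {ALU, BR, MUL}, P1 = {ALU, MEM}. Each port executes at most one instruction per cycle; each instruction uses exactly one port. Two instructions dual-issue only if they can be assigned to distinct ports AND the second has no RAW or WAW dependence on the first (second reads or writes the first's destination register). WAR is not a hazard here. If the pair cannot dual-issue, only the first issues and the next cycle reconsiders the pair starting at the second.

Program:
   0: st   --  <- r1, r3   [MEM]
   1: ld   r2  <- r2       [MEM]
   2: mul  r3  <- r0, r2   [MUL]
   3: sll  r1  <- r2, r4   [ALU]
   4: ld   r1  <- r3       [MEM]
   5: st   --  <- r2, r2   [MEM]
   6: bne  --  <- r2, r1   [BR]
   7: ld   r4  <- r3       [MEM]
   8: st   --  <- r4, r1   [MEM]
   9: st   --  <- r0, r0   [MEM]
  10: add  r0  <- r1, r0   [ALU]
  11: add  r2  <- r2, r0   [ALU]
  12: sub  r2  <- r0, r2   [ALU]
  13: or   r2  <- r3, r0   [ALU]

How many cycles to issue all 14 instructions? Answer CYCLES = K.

CYCLES = 11

[0] i0  st  -- no-port MEM/MEM
[1] i1  ld  -- RAW r2
[2] i2&i3  mul sll  -- dual
[3] i4  ld  -- no-port MEM/MEM
[4] i5&i6  st bne  -- dual
[5] i7  ld  -- no-port MEM/MEM
[6] i8  st  -- no-port MEM/MEM
[7] i9&i10  st add  -- dual
[8] i11  add  -- RAW+WAW r2
[9] i12  sub  -- WAW r2
[10] i13  or  -- tail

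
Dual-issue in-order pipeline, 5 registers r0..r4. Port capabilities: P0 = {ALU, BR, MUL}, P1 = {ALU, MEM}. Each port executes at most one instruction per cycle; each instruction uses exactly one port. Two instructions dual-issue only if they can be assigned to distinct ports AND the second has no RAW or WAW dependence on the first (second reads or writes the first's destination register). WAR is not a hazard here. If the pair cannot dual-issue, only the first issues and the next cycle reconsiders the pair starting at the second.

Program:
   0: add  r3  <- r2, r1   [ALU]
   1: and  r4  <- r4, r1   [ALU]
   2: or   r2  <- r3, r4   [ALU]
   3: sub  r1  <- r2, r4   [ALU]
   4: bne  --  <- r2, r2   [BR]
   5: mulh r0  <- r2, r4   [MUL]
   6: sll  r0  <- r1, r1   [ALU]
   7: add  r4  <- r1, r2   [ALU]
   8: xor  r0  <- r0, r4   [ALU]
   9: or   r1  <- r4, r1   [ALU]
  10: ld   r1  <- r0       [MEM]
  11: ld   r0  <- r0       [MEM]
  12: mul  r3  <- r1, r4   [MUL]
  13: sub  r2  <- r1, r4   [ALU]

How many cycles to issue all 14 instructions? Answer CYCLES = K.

CYCLES = 9

0. add and @i0/i1  | 2-wide
1. or @i2  | RAW r2
2. sub bne @i3/i4  | 2-wide
3. mulh @i5  | WAW r0
4. sll add @i6/i7  | 2-wide
5. xor or @i8/i9  | 2-wide
6. ld @i10  | no-port MEM/MEM
7. ld mul @i11/i12  | 2-wide
8. sub @i13  | tail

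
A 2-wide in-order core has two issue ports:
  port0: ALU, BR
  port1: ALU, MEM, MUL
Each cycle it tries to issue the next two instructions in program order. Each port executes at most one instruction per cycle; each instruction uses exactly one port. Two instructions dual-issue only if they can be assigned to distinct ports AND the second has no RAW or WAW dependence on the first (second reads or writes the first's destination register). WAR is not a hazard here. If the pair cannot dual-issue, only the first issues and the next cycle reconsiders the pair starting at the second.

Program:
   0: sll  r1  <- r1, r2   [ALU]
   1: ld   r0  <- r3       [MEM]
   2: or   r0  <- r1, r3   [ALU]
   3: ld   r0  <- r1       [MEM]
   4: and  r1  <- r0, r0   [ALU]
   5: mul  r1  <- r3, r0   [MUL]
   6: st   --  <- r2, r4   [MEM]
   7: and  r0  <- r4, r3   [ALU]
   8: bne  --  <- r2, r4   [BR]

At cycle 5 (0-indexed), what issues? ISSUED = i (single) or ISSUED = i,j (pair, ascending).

c0: i0&i1 sll/ld  2-wide
c1: i2 or  WAW r0
c2: i3 ld  RAW r0
c3: i4 and  WAW r1
c4: i5 mul  no-port MUL/MEM
c5: i6&i7 st/and  2-wide
c6: i8 bne  tail

ISSUED = 6,7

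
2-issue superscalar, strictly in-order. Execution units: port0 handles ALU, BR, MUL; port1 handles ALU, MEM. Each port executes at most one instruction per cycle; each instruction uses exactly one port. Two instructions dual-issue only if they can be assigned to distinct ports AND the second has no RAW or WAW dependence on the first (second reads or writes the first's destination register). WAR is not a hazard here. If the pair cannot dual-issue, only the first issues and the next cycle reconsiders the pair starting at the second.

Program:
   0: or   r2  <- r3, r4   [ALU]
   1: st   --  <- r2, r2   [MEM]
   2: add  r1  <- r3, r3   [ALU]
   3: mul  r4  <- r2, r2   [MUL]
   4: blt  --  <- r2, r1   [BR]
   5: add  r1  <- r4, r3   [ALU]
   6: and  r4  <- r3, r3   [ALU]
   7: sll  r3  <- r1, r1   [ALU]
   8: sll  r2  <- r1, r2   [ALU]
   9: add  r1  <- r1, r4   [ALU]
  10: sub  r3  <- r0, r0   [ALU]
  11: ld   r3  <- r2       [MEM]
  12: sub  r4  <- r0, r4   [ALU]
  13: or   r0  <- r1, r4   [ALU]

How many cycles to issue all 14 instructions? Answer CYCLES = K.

  cy0 -> i0 (or) RAW r2
  cy1 -> i1/i2 (st add) dual
  cy2 -> i3 (mul) no-port MUL/BR
  cy3 -> i4/i5 (blt add) dual
  cy4 -> i6/i7 (and sll) dual
  cy5 -> i8/i9 (sll add) dual
  cy6 -> i10 (sub) WAW r3
  cy7 -> i11/i12 (ld sub) dual
  cy8 -> i13 (or) tail

CYCLES = 9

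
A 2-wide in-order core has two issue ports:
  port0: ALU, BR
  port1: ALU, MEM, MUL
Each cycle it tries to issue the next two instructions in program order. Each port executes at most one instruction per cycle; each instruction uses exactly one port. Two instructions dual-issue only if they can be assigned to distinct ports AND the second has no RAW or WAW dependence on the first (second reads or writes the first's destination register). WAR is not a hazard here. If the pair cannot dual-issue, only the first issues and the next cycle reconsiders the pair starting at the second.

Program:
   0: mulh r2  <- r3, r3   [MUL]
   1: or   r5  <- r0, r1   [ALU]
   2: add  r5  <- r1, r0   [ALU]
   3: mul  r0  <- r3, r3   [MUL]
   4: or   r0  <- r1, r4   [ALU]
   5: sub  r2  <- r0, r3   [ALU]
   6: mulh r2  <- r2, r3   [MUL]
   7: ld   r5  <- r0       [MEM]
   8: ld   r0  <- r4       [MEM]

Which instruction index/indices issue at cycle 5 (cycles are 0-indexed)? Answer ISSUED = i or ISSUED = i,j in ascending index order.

ISSUED = 7

[0] i0,i1  mulh+or  -- 2-wide
[1] i2,i3  add+mul  -- 2-wide
[2] i4  or  -- RAW r0
[3] i5  sub  -- RAW+WAW r2
[4] i6  mulh  -- no-port MUL/MEM
[5] i7  ld  -- no-port MEM/MEM
[6] i8  ld  -- tail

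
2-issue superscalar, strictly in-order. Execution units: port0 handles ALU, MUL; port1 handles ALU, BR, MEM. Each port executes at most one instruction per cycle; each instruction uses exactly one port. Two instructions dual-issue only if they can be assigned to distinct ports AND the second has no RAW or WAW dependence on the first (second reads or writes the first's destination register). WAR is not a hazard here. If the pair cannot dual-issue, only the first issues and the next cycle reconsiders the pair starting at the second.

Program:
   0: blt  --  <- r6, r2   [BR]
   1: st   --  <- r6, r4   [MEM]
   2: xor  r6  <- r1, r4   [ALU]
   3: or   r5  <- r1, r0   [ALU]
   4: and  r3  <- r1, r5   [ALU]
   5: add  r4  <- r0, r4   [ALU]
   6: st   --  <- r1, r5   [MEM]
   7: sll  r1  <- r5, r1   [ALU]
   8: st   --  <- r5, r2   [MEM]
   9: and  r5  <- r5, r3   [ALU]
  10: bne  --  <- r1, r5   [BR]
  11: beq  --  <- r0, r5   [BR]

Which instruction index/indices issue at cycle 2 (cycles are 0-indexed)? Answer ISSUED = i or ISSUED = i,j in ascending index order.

t=0 i0:blt.BR ; no-port BR/MEM
t=1 i1,i2:st.MEM xor.ALU ; pair
t=2 i3:or.ALU ; RAW r5
t=3 i4,i5:and.ALU add.ALU ; pair
t=4 i6,i7:st.MEM sll.ALU ; pair
t=5 i8,i9:st.MEM and.ALU ; pair
t=6 i10:bne.BR ; no-port BR/BR
t=7 i11:beq.BR ; tail

ISSUED = 3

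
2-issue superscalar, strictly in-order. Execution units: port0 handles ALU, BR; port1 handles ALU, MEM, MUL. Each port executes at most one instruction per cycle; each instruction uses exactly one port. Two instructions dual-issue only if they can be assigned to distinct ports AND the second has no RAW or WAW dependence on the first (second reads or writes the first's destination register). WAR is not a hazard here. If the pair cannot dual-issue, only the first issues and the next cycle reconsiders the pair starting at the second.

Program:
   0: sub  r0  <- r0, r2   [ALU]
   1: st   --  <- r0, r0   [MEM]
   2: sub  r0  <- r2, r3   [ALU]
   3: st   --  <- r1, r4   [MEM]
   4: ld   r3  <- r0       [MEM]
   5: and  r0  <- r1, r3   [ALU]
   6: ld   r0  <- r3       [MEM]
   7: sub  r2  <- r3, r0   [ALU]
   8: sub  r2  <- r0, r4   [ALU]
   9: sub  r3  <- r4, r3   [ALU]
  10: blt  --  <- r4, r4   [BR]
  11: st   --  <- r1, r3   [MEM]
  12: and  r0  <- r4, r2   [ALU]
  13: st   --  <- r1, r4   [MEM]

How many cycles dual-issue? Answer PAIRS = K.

PAIRS = 4

0. sub.ALU @i0  | RAW r0
1. st.MEM+sub.ALU @i1/i2  | 2-wide
2. st.MEM @i3  | no-port MEM/MEM
3. ld.MEM @i4  | RAW r3
4. and.ALU @i5  | WAW r0
5. ld.MEM @i6  | RAW r0
6. sub.ALU @i7  | WAW r2
7. sub.ALU+sub.ALU @i8/i9  | 2-wide
8. blt.BR+st.MEM @i10/i11  | 2-wide
9. and.ALU+st.MEM @i12/i13  | 2-wide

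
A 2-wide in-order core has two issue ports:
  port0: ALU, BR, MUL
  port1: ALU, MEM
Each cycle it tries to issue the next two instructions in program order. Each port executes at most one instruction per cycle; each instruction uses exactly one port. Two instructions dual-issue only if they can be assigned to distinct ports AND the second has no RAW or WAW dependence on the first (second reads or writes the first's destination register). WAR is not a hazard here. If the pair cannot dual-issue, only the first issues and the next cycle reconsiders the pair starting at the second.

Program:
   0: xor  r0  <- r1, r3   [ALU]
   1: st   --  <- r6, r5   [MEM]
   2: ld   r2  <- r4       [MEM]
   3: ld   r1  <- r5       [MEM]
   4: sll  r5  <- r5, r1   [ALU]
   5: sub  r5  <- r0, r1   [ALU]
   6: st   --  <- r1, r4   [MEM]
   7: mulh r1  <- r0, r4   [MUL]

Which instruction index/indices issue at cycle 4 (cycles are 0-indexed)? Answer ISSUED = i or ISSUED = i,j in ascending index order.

c0: i0/i1 xor/st  dual
c1: i2 ld  no-port MEM/MEM
c2: i3 ld  RAW r1
c3: i4 sll  WAW r5
c4: i5/i6 sub/st  dual
c5: i7 mulh  tail

ISSUED = 5,6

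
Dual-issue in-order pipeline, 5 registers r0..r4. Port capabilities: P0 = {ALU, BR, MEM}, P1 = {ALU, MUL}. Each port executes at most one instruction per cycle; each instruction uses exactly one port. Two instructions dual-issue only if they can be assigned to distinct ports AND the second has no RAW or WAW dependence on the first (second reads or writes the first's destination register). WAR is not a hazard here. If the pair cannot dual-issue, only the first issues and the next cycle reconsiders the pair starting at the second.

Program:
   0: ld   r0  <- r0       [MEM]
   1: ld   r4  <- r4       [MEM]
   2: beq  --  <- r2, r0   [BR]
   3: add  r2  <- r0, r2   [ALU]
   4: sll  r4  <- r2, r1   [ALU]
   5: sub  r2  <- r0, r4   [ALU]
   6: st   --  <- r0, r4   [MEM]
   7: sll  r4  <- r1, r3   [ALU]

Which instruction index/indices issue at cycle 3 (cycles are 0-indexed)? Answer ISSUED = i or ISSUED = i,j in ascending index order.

ISSUED = 4

  cy0 -> i0 (ld) no-port MEM/MEM
  cy1 -> i1 (ld) no-port MEM/BR
  cy2 -> i2/i3 (beq/add) dual
  cy3 -> i4 (sll) RAW r4
  cy4 -> i5/i6 (sub/st) dual
  cy5 -> i7 (sll) tail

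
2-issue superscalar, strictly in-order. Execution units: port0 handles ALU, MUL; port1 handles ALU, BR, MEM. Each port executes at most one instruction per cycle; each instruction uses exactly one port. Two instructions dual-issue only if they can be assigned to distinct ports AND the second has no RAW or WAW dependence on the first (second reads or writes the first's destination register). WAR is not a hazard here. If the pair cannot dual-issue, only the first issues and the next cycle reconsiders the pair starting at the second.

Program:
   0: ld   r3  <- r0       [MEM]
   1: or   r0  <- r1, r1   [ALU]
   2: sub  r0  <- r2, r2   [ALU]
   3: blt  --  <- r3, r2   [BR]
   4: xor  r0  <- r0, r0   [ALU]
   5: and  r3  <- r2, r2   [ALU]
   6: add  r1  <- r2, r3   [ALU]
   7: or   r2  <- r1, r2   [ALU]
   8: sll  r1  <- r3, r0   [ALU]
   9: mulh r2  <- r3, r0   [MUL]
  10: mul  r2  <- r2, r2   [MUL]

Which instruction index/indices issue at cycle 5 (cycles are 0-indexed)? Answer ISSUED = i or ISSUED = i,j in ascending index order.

ISSUED = 9

c0: i0,i1 ld.MEM+or.ALU  dual
c1: i2,i3 sub.ALU+blt.BR  dual
c2: i4,i5 xor.ALU+and.ALU  dual
c3: i6 add.ALU  RAW r1
c4: i7,i8 or.ALU+sll.ALU  dual
c5: i9 mulh.MUL  no-port MUL/MUL
c6: i10 mul.MUL  tail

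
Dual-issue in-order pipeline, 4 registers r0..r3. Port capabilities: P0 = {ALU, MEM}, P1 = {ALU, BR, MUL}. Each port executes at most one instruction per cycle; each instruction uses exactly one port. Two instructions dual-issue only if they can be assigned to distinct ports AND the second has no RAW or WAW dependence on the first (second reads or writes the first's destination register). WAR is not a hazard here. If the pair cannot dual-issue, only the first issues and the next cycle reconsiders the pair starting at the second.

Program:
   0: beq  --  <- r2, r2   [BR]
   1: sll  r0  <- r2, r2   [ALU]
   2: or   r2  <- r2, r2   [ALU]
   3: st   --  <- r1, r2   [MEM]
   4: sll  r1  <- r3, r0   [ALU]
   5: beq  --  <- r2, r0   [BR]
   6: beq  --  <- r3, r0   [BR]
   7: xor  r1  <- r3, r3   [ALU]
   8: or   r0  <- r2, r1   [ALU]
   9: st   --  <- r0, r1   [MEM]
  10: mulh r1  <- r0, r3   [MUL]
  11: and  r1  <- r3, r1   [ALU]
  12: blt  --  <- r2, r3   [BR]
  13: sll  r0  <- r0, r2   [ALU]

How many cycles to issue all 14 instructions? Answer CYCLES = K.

c0: i0,i1 beq;sll  pair
c1: i2 or  RAW r2
c2: i3,i4 st;sll  pair
c3: i5 beq  no-port BR/BR
c4: i6,i7 beq;xor  pair
c5: i8 or  RAW r0
c6: i9,i10 st;mulh  pair
c7: i11,i12 and;blt  pair
c8: i13 sll  tail

CYCLES = 9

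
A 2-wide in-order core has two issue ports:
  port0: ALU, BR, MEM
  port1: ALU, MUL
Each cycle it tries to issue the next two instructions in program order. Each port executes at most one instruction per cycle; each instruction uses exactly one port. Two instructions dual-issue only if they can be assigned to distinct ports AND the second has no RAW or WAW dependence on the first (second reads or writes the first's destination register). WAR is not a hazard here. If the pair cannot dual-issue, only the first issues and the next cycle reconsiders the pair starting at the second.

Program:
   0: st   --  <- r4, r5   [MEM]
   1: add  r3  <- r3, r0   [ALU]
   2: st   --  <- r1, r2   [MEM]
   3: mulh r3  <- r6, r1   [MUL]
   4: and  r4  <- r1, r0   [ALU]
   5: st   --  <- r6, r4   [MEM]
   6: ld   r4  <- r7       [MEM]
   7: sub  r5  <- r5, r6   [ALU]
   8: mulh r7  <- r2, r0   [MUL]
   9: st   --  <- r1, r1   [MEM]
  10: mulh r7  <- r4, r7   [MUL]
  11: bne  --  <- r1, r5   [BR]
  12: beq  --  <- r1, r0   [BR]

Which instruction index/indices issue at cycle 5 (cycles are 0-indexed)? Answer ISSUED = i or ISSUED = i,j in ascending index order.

ISSUED = 8,9

#0 head=0: st.MEM;add.ALU i0/i1 dual
#1 head=2: st.MEM;mulh.MUL i2/i3 dual
#2 head=4: and.ALU i4 RAW r4
#3 head=5: st.MEM i5 no-port MEM/MEM
#4 head=6: ld.MEM;sub.ALU i6/i7 dual
#5 head=8: mulh.MUL;st.MEM i8/i9 dual
#6 head=10: mulh.MUL;bne.BR i10/i11 dual
#7 head=12: beq.BR i12 tail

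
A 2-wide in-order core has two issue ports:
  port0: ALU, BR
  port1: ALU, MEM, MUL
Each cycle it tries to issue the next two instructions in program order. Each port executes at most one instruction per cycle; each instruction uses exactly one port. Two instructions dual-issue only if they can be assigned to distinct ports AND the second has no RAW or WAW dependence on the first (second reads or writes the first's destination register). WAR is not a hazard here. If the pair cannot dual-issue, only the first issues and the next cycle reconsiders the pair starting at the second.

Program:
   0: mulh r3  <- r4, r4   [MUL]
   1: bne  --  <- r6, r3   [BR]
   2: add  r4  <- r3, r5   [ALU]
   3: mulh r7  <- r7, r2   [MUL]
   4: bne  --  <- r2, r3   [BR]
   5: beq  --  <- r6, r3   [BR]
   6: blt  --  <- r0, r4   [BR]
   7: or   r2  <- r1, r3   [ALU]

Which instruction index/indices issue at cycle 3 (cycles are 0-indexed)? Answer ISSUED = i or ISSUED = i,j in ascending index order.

0. mulh.MUL @i0  | RAW r3
1. bne.BR/add.ALU @i1&i2  | 2-wide
2. mulh.MUL/bne.BR @i3&i4  | 2-wide
3. beq.BR @i5  | no-port BR/BR
4. blt.BR/or.ALU @i6&i7  | 2-wide

ISSUED = 5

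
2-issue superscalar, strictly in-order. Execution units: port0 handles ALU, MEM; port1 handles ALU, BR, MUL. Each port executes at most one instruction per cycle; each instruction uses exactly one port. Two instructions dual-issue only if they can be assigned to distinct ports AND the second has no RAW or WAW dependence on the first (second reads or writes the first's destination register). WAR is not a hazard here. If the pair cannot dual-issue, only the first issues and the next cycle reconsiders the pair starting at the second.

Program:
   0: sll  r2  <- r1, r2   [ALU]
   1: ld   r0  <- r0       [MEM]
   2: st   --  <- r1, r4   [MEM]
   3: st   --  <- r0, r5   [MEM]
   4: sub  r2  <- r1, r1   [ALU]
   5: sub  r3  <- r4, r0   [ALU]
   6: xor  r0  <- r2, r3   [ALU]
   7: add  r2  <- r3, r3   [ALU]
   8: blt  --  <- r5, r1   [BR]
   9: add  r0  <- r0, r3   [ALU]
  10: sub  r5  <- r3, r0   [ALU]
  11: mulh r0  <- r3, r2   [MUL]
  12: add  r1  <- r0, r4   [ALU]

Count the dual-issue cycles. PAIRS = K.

PAIRS = 5

[0] i0,i1  sll.ALU ld.MEM  -- 2-wide
[1] i2  st.MEM  -- no-port MEM/MEM
[2] i3,i4  st.MEM sub.ALU  -- 2-wide
[3] i5  sub.ALU  -- RAW r3
[4] i6,i7  xor.ALU add.ALU  -- 2-wide
[5] i8,i9  blt.BR add.ALU  -- 2-wide
[6] i10,i11  sub.ALU mulh.MUL  -- 2-wide
[7] i12  add.ALU  -- tail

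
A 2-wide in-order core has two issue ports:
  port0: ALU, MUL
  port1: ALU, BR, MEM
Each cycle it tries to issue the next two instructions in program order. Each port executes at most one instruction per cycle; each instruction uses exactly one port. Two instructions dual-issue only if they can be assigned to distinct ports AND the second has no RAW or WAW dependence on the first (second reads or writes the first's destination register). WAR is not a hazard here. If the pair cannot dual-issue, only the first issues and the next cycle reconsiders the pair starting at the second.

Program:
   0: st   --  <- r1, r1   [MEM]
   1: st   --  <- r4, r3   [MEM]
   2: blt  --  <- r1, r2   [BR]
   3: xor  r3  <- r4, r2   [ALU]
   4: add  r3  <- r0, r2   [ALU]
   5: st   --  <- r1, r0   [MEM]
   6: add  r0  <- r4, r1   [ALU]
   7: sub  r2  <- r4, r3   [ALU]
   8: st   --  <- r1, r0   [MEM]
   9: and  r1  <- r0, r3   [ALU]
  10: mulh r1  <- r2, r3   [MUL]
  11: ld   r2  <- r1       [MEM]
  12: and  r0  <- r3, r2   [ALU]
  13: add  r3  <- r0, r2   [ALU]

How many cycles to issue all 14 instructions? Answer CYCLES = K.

c0: i0 st.MEM  no-port MEM/MEM
c1: i1 st.MEM  no-port MEM/BR
c2: i2/i3 blt.BR/xor.ALU  pair
c3: i4/i5 add.ALU/st.MEM  pair
c4: i6/i7 add.ALU/sub.ALU  pair
c5: i8/i9 st.MEM/and.ALU  pair
c6: i10 mulh.MUL  RAW r1
c7: i11 ld.MEM  RAW r2
c8: i12 and.ALU  RAW r0
c9: i13 add.ALU  tail

CYCLES = 10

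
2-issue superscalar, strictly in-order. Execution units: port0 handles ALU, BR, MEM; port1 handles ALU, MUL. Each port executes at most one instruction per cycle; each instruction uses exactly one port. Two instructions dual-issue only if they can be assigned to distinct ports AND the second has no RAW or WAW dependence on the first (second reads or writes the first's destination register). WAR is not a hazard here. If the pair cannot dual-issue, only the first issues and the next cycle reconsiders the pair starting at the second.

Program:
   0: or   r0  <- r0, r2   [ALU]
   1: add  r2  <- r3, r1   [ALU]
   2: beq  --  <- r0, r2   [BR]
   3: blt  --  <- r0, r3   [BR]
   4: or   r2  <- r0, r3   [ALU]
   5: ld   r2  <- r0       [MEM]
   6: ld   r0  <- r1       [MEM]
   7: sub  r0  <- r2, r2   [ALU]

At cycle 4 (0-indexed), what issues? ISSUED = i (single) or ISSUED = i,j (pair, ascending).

c0: i0&i1 or.ALU add.ALU  dual
c1: i2 beq.BR  no-port BR/BR
c2: i3&i4 blt.BR or.ALU  dual
c3: i5 ld.MEM  no-port MEM/MEM
c4: i6 ld.MEM  WAW r0
c5: i7 sub.ALU  tail

ISSUED = 6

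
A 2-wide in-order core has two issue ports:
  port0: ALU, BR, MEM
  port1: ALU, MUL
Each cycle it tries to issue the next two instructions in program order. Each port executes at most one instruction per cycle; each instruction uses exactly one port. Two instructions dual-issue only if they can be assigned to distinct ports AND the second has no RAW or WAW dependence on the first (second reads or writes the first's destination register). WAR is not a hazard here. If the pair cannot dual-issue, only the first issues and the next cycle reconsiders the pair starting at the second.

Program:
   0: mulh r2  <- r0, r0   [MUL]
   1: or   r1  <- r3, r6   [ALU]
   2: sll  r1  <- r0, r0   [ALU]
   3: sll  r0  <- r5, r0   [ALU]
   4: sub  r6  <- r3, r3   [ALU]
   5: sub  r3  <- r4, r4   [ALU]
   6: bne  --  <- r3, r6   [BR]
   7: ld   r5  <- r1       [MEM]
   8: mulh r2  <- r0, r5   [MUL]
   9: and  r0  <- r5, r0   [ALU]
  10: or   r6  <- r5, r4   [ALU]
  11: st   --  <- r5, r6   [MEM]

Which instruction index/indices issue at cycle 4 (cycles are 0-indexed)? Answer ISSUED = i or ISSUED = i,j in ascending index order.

#0 head=0: mulh+or i0&i1 dual
#1 head=2: sll+sll i2&i3 dual
#2 head=4: sub+sub i4&i5 dual
#3 head=6: bne i6 no-port BR/MEM
#4 head=7: ld i7 RAW r5
#5 head=8: mulh+and i8&i9 dual
#6 head=10: or i10 RAW r6
#7 head=11: st i11 tail

ISSUED = 7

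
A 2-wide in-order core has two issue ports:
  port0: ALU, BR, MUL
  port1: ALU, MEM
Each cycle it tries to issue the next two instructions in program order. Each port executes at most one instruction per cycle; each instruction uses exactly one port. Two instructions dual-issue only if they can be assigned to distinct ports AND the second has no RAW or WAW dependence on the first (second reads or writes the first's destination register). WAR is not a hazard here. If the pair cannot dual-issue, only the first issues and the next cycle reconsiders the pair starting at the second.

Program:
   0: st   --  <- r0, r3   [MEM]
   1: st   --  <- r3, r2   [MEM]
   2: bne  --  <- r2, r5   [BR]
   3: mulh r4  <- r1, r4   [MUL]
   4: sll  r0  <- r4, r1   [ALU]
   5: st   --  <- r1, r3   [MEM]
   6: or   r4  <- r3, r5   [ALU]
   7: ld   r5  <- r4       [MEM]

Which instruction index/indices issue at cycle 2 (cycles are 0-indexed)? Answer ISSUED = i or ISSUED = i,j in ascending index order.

0. st @i0  | no-port MEM/MEM
1. st;bne @i1+i2  | 2-wide
2. mulh @i3  | RAW r4
3. sll;st @i4+i5  | 2-wide
4. or @i6  | RAW r4
5. ld @i7  | tail

ISSUED = 3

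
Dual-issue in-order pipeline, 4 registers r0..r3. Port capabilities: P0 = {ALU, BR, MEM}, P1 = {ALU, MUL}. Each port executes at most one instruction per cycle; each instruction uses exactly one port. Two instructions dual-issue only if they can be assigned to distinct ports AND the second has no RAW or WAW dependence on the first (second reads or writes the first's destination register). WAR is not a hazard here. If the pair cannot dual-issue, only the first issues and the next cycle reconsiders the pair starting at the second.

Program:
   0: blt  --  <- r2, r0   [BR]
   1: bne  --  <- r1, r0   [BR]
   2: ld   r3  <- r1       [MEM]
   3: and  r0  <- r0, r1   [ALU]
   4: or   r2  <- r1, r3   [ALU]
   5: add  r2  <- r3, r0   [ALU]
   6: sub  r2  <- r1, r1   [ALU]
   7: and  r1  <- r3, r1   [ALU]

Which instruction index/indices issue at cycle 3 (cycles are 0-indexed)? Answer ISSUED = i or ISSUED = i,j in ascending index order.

#0 head=0: blt i0 no-port BR/BR
#1 head=1: bne i1 no-port BR/MEM
#2 head=2: ld;and i2,i3 2-wide
#3 head=4: or i4 WAW r2
#4 head=5: add i5 WAW r2
#5 head=6: sub;and i6,i7 2-wide

ISSUED = 4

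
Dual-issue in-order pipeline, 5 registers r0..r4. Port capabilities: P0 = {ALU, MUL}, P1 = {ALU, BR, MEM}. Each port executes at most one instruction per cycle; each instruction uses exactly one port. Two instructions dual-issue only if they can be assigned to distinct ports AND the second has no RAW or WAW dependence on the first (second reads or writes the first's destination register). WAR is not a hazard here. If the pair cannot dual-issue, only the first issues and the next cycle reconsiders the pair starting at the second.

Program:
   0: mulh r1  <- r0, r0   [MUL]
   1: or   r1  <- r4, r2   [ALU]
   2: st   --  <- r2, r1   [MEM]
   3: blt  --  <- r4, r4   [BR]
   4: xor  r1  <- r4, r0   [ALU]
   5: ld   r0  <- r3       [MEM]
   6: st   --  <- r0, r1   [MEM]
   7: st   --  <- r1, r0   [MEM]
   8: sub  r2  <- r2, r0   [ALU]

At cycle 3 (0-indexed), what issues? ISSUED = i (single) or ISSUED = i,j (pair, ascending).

ISSUED = 3,4

  cy0 -> i0 (mulh) WAW r1
  cy1 -> i1 (or) RAW r1
  cy2 -> i2 (st) no-port MEM/BR
  cy3 -> i3,i4 (blt+xor) 2-wide
  cy4 -> i5 (ld) no-port MEM/MEM
  cy5 -> i6 (st) no-port MEM/MEM
  cy6 -> i7,i8 (st+sub) 2-wide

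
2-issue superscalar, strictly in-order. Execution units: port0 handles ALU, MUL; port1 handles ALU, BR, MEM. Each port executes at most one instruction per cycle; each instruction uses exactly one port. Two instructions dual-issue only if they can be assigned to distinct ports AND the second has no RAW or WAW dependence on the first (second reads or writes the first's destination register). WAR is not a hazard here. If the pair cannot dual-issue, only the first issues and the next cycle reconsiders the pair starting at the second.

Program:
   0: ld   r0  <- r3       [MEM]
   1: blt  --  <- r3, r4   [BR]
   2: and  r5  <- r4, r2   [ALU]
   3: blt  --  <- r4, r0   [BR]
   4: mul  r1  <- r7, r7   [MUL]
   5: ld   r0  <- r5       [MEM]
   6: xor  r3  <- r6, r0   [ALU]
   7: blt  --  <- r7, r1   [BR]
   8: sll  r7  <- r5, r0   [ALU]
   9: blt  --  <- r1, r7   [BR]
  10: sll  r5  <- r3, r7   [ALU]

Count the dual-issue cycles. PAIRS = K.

t=0 i0:ld.MEM ; no-port MEM/BR
t=1 i1/i2:blt.BR;and.ALU ; dual
t=2 i3/i4:blt.BR;mul.MUL ; dual
t=3 i5:ld.MEM ; RAW r0
t=4 i6/i7:xor.ALU;blt.BR ; dual
t=5 i8:sll.ALU ; RAW r7
t=6 i9/i10:blt.BR;sll.ALU ; dual

PAIRS = 4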